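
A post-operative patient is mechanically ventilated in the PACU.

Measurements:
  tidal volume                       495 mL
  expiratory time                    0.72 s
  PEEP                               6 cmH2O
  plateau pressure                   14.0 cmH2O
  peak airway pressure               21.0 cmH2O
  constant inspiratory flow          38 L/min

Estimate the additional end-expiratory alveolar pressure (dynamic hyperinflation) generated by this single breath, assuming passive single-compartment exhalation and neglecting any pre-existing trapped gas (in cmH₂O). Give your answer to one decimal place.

2.8

Flow: 38 L/min ÷ 60 = 0.6333 L/s.
R = (PIP − Pplat)/V̇ = (21.0 − 14.0) / 0.6333 = 7.0/0.6333 = 11.053 cmH2O·s/L.
C = Vt/(Pplat − PEEP) = 495.0 / (14.0 − 6) = 495.0/8.0 = 61.875 mL/cmH2O.
τ = R × C = 11.053 × 0.06188 L/cmH2O = 0.684 s.
Fraction remaining = e^(−Te/τ) = e^(−0.72/0.684) = 0.349; trapped volume = 495.0 × 0.349 = 172.76 mL.
Additional alveolar pressure from trapping ≈ V_trapped / C = 172.76 / 61.875 = 2.792 cmH2O.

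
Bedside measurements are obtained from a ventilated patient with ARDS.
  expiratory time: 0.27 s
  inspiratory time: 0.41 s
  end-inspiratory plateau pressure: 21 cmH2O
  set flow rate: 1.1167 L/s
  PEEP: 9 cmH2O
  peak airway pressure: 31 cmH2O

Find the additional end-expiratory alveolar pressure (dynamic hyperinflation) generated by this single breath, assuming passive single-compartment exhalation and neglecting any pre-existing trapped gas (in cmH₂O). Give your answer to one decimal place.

Vt = flow × Ti = 1.1167 L/s × 0.41 s × 1000 mL/L = 457.85 mL.
R = (PIP − Pplat)/V̇ = (31 − 21) / 1.1167 = 10.0/1.1167 = 8.955 cmH2O·s/L.
C = Vt/(Pplat − PEEP) = 457.85 / (21 − 9) = 457.85/12.0 = 38.154 mL/cmH2O.
τ = R × C = 8.955 × 0.03815 L/cmH2O = 0.3416 s.
Fraction remaining = e^(−Te/τ) = e^(−0.27/0.3416) = 0.4537; trapped volume = 457.85 × 0.4537 = 207.73 mL.
Additional alveolar pressure from trapping ≈ V_trapped / C = 207.73 / 38.154 = 5.445 cmH2O.

5.4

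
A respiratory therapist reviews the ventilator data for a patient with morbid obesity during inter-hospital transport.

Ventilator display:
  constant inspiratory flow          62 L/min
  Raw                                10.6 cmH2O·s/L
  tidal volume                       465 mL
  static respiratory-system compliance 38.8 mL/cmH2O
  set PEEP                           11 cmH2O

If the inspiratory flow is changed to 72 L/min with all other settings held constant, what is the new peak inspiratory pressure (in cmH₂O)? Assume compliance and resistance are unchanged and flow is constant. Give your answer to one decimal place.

Flow: 62 L/min ÷ 60 = 1.0333 L/s.
New flow: 72 L/min ÷ 60 = 1.2 L/s.
PIP = Vt/C + R·V̇ + PEEP (constant-flow equation of motion).
Only the resistive term changes: ΔPIP = R × ΔV̇ = 10.6 × (1.2 − 1.0333) = 10.6 × 0.1667 = 1.767 cmH2O.
Original PIP = 465/38.8 + 10.6×1.0333 + 11 = 33.938 cmH2O; new PIP = 33.938 + (1.767) = 35.705 cmH2O.

35.7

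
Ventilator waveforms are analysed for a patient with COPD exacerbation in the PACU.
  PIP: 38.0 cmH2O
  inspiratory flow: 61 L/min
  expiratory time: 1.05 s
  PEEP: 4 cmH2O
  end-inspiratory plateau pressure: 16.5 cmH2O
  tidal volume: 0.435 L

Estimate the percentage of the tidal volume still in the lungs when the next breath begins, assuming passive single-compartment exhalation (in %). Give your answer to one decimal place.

24.0

Flow: 61 L/min ÷ 60 = 1.0167 L/s.
R = (PIP − Pplat)/V̇ = (38.0 − 16.5) / 1.0167 = 21.5/1.0167 = 21.147 cmH2O·s/L.
C = Vt/(Pplat − PEEP) = 435.0 / (16.5 − 4) = 435.0/12.5 = 34.8 mL/cmH2O.
τ = R × C = 21.147 × 0.0348 L/cmH2O = 0.7359 s.
Fraction remaining at end-expiration = e^(−Te/τ) = e^(−1.05/0.7359) = 0.2401 → 24.01%.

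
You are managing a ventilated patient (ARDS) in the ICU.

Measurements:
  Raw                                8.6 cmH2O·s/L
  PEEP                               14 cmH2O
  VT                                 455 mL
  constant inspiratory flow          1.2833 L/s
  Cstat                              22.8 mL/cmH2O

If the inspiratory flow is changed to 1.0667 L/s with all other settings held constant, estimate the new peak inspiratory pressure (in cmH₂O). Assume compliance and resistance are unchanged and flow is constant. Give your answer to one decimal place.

43.1

PIP = Vt/C + R·V̇ + PEEP (constant-flow equation of motion).
Only the resistive term changes: ΔPIP = R × ΔV̇ = 8.6 × (1.0667 − 1.2833) = 8.6 × -0.2166 = -1.863 cmH2O.
Original PIP = 455/22.8 + 8.6×1.2833 + 14 = 44.993 cmH2O; new PIP = 44.993 + (-1.863) = 43.13 cmH2O.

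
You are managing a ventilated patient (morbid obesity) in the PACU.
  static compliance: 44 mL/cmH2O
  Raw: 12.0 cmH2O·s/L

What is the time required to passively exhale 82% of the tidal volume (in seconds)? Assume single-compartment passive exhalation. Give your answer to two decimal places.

τ = R × C = 12.0 × 44 mL/cmH2O = 12.0 × 0.044 L/cmH2O = 0.528 s.
Exhaled fraction f = 1 − e^(−t/τ) → t = −τ·ln(1 − f) = −0.528·ln(0.18) = 0.9054 s.

0.91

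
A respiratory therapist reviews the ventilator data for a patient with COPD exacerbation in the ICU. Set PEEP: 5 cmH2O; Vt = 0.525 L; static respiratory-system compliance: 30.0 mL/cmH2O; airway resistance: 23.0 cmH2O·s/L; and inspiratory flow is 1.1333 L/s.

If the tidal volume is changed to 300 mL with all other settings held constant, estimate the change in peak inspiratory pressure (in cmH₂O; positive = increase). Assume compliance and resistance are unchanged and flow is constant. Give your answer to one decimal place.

PIP = Vt/C + R·V̇ + PEEP (constant-flow equation of motion).
Only the elastic term changes: ΔPIP = ΔVt / C = (300 − 525) / 30.0 = -7.5 cmH2O.

-7.5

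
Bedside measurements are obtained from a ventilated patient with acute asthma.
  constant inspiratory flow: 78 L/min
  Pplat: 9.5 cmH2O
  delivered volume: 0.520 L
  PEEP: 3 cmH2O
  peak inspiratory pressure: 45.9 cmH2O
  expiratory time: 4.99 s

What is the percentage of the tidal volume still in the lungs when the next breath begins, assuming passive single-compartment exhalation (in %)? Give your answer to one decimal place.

Flow: 78 L/min ÷ 60 = 1.3 L/s.
R = (PIP − Pplat)/V̇ = (45.9 − 9.5) / 1.3 = 36.4/1.3 = 28.0 cmH2O·s/L.
C = Vt/(Pplat − PEEP) = 520.0 / (9.5 − 3) = 520.0/6.5 = 80.0 mL/cmH2O.
τ = R × C = 28.0 × 0.08 L/cmH2O = 2.24 s.
Fraction remaining at end-expiration = e^(−Te/τ) = e^(−4.99/2.24) = 0.1078 → 10.78%.

10.8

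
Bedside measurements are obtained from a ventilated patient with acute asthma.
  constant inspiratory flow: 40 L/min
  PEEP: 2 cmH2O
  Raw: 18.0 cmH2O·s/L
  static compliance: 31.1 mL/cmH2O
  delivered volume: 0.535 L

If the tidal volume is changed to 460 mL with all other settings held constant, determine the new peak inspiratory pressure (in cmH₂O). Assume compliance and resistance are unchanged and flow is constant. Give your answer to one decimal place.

Flow: 40 L/min ÷ 60 = 0.6667 L/s.
PIP = Vt/C + R·V̇ + PEEP (constant-flow equation of motion).
Only the elastic term changes: ΔPIP = ΔVt / C = (460 − 535) / 31.1 = -2.412 cmH2O.
Original PIP = 535/31.1 + 18.0×0.6667 + 2 = 31.203 cmH2O; new PIP = 31.203 + (-2.412) = 28.791 cmH2O.

28.8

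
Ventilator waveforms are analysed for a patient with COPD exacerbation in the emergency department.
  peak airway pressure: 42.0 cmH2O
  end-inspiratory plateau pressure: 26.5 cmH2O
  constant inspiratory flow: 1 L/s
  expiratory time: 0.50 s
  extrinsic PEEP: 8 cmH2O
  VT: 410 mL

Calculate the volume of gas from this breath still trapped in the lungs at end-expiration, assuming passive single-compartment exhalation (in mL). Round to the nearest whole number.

96

R = (PIP − Pplat)/V̇ = (42.0 − 26.5) / 1 = 15.5/1 = 15.5 cmH2O·s/L.
C = Vt/(Pplat − PEEP) = 410.0 / (26.5 − 8) = 410.0/18.5 = 22.162 mL/cmH2O.
τ = R × C = 15.5 × 0.02216 L/cmH2O = 0.3435 s.
Fraction remaining = e^(−Te/τ) = e^(−0.50/0.3435) = 0.2333.
Trapped volume = 410.0 × 0.2333 = 95.653 mL.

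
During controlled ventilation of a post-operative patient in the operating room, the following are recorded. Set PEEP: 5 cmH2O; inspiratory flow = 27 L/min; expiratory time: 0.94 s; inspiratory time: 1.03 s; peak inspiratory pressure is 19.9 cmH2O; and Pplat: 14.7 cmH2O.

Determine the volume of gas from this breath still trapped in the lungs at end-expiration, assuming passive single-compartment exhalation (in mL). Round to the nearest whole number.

84

Flow: 27 L/min ÷ 60 = 0.45 L/s.
Vt = flow × Ti = 0.45 L/s × 1.03 s × 1000 mL/L = 463.5 mL.
R = (PIP − Pplat)/V̇ = (19.9 − 14.7) / 0.45 = 5.2/0.45 = 11.556 cmH2O·s/L.
C = Vt/(Pplat − PEEP) = 463.5 / (14.7 − 5) = 463.5/9.7 = 47.784 mL/cmH2O.
τ = R × C = 11.556 × 0.04778 L/cmH2O = 0.5521 s.
Fraction remaining = e^(−Te/τ) = e^(−0.94/0.5521) = 0.1822.
Trapped volume = 463.5 × 0.1822 = 84.45 mL.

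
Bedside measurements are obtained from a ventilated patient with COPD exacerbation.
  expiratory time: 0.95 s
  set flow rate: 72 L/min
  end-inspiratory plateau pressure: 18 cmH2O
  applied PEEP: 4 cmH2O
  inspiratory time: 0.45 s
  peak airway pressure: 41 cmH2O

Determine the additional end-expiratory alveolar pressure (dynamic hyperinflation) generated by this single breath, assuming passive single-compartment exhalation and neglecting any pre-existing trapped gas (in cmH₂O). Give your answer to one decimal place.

Flow: 72 L/min ÷ 60 = 1.2 L/s.
Vt = flow × Ti = 1.2 L/s × 0.45 s × 1000 mL/L = 540.0 mL.
R = (PIP − Pplat)/V̇ = (41 − 18) / 1.2 = 23.0/1.2 = 19.167 cmH2O·s/L.
C = Vt/(Pplat − PEEP) = 540.0 / (18 − 4) = 540.0/14.0 = 38.571 mL/cmH2O.
τ = R × C = 19.167 × 0.03857 L/cmH2O = 0.7393 s.
Fraction remaining = e^(−Te/τ) = e^(−0.95/0.7393) = 0.2767; trapped volume = 540.0 × 0.2767 = 149.42 mL.
Additional alveolar pressure from trapping ≈ V_trapped / C = 149.42 / 38.571 = 3.874 cmH2O.

3.9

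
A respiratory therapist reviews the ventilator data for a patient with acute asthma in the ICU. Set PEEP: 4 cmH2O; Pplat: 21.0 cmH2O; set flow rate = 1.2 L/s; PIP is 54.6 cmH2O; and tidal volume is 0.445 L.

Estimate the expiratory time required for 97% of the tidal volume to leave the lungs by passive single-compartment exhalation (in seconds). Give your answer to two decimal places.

R = (PIP − Pplat)/V̇ = (54.6 − 21.0) / 1.2 = 33.6/1.2 = 28.0 cmH2O·s/L.
C = Vt/(Pplat − PEEP) = 445.0 / (21.0 − 4) = 445.0/17.0 = 26.176 mL/cmH2O.
τ = R × C = 28.0 × 0.02618 L/cmH2O = 0.733 s.
t = −τ·ln(1 − 0.97) = −0.733·ln(0.03) = 2.57 s.

2.57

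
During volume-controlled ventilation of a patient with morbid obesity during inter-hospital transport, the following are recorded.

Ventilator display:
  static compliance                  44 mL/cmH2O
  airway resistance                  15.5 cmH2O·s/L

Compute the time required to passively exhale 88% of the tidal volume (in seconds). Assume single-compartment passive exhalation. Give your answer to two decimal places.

τ = R × C = 15.5 × 44 mL/cmH2O = 15.5 × 0.044 L/cmH2O = 0.682 s.
Exhaled fraction f = 1 − e^(−t/τ) → t = −τ·ln(1 − f) = −0.682·ln(0.12) = 1.446 s.

1.45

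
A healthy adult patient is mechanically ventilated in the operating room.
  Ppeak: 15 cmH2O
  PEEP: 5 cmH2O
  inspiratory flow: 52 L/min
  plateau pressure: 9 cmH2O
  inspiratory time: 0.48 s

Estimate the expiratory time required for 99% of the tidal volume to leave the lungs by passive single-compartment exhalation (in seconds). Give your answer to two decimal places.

3.32

Flow: 52 L/min ÷ 60 = 0.8667 L/s.
Vt = flow × Ti = 0.8667 L/s × 0.48 s × 1000 mL/L = 416.02 mL.
R = (PIP − Pplat)/V̇ = (15 − 9) / 0.8667 = 6.0/0.8667 = 6.923 cmH2O·s/L.
C = Vt/(Pplat − PEEP) = 416.02 / (9 − 5) = 416.02/4.0 = 104.01 mL/cmH2O.
τ = R × C = 6.923 × 0.104 L/cmH2O = 0.72 s.
t = −τ·ln(1 − 0.99) = −0.72·ln(0.01) = 3.316 s.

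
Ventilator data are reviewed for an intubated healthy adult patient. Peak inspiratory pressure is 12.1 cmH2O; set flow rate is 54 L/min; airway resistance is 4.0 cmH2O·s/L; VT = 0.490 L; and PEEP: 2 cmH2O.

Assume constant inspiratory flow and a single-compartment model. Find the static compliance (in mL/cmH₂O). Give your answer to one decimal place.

75.4

Flow: 54 L/min ÷ 60 = 0.9 L/s.
Equation of motion (constant flow): PIP = Vt/C + R·V̇ + PEEP.
Vt/C = PIP − R·V̇ − PEEP = 12.1 − 4.0×0.9 − 2 = 12.1 − 3.6 − 2 = 6.5 cmH2O.
C = Vt / 6.5 = 490 / 6.5 = 75.385 mL/cmH2O.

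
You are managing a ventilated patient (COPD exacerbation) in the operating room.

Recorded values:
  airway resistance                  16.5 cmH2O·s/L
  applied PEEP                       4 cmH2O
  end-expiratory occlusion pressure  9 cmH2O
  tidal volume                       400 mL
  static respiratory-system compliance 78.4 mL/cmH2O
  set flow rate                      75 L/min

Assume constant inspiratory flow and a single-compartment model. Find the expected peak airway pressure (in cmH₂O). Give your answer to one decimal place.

34.7

Flow: 75 L/min ÷ 60 = 1.25 L/s.
Total PEEP = 9 cmH2O (set 4 + intrinsic 5); this is the baseline alveolar pressure.
Equation of motion (constant flow): PIP = Vt/C + R·V̇ + PEEP.
PIP = 400/78.4 + 16.5×1.25 + 9 = 5.102 + 20.625 + 9 = 34.727 cmH2O.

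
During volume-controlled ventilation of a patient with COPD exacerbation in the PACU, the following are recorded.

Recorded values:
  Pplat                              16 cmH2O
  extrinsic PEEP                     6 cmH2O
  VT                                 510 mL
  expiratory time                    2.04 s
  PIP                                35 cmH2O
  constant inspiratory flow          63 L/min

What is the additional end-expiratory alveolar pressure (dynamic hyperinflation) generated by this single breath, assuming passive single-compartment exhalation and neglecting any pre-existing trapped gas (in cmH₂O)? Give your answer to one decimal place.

1.1

Flow: 63 L/min ÷ 60 = 1.05 L/s.
R = (PIP − Pplat)/V̇ = (35 − 16) / 1.05 = 19.0/1.05 = 18.095 cmH2O·s/L.
C = Vt/(Pplat − PEEP) = 510.0 / (16 − 6) = 510.0/10.0 = 51.0 mL/cmH2O.
τ = R × C = 18.095 × 0.051 L/cmH2O = 0.9228 s.
Fraction remaining = e^(−Te/τ) = e^(−2.04/0.9228) = 0.1096; trapped volume = 510.0 × 0.1096 = 55.896 mL.
Additional alveolar pressure from trapping ≈ V_trapped / C = 55.896 / 51.0 = 1.096 cmH2O.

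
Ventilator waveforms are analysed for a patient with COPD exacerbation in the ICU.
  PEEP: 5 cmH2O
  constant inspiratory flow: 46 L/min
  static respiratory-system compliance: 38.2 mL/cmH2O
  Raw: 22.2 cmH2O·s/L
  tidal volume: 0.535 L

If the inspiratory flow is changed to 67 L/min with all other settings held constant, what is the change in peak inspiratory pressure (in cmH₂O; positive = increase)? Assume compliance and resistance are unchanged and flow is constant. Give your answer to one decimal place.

7.8

Flow: 46 L/min ÷ 60 = 0.7667 L/s.
New flow: 67 L/min ÷ 60 = 1.1167 L/s.
PIP = Vt/C + R·V̇ + PEEP (constant-flow equation of motion).
Only the resistive term changes: ΔPIP = R × ΔV̇ = 22.2 × (1.1167 − 0.7667) = 22.2 × 0.35 = 7.77 cmH2O.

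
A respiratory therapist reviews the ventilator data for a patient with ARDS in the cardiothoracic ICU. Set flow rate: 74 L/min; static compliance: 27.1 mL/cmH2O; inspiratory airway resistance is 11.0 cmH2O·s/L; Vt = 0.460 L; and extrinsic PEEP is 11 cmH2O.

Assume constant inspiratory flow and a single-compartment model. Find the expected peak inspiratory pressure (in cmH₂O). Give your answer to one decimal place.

41.5

Flow: 74 L/min ÷ 60 = 1.2333 L/s.
Equation of motion (constant flow): PIP = Vt/C + R·V̇ + PEEP.
PIP = 460/27.1 + 11.0×1.2333 + 11 = 16.974 + 13.566 + 11 = 41.54 cmH2O.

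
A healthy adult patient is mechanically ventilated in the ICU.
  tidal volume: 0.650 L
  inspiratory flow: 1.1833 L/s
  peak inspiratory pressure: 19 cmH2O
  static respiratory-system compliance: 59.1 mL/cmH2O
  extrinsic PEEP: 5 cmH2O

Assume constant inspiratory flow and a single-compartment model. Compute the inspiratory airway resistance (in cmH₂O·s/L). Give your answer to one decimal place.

Equation of motion (constant flow): PIP = Vt/C + R·V̇ + PEEP.
R·V̇ = PIP − Vt/C − PEEP = 19 − 650/59.1 − 5 = 19 − 10.998 − 5 = 3.002 cmH2O.
R = 3.002 / 1.1833 = 2.537 cmH2O·s/L.

2.5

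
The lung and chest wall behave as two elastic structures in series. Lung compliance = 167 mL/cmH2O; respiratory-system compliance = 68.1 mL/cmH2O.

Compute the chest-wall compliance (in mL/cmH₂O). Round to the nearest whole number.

115

1/Ccw = 1/Crs − 1/CL.
1/Ccw = 1/68.1 − 1/167 = 0.008696.
Ccw = 115.0 mL/cmH2O.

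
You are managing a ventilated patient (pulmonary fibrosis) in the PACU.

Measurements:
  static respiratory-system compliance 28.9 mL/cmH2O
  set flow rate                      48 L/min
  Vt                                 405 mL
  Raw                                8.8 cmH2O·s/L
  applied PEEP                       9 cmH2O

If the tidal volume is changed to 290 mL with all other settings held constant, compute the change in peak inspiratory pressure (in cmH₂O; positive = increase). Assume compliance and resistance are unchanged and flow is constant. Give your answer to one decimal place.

PIP = Vt/C + R·V̇ + PEEP (constant-flow equation of motion).
Only the elastic term changes: ΔPIP = ΔVt / C = (290 − 405) / 28.9 = -3.979 cmH2O.

-4.0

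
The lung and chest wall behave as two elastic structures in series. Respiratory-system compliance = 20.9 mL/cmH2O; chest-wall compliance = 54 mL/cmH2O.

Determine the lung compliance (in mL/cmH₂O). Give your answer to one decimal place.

1/CL = 1/Crs − 1/Ccw.
1/CL = 1/20.9 − 1/54 = 0.02933.
CL = 34.095 mL/cmH2O.

34.1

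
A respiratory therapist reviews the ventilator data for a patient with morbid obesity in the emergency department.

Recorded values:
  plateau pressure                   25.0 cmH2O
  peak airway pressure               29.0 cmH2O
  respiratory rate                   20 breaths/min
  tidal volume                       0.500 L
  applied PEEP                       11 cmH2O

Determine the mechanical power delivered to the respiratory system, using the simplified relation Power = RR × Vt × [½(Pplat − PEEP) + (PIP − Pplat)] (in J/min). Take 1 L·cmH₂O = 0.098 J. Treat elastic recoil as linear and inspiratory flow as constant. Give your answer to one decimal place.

10.8

Per-breath work = Vt × [½(Pplat−PEEP) + (PIP−Pplat)] = 0.500 × [0.5×14.0 + 4.0] = 0.500 × 11.0 = 5.5 L·cmH2O.
Power = 20 × 5.5 = 110.0 L·cmH2O/min.
× 0.098 J/(L·cmH2O) → 10.78 J/min.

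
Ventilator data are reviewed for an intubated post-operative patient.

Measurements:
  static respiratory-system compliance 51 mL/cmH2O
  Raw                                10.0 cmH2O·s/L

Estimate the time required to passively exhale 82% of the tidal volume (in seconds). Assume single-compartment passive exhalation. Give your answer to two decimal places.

0.87

τ = R × C = 10.0 × 51 mL/cmH2O = 10.0 × 0.051 L/cmH2O = 0.51 s.
Exhaled fraction f = 1 − e^(−t/τ) → t = −τ·ln(1 − f) = −0.51·ln(0.18) = 0.8745 s.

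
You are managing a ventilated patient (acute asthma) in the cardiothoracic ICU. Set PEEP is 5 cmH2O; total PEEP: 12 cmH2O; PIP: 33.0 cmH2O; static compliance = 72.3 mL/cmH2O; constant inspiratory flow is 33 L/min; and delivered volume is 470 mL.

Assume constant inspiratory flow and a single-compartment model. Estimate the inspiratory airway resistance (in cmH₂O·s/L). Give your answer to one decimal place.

Flow: 33 L/min ÷ 60 = 0.55 L/s.
Total PEEP = 12 cmH2O (set 5 + intrinsic 7); this is the baseline alveolar pressure.
Equation of motion (constant flow): PIP = Vt/C + R·V̇ + PEEP.
R·V̇ = PIP − Vt/C − PEEP = 33.0 − 470/72.3 − 12 = 33.0 − 6.501 − 12 = 14.499 cmH2O.
R = 14.499 / 0.55 = 26.362 cmH2O·s/L.

26.4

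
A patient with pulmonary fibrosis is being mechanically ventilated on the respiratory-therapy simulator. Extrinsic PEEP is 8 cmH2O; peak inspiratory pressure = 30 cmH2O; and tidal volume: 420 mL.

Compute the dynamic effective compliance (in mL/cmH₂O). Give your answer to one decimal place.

19.1

Dynamic compliance = Vt / (PIP − PEEP) = 420 / (30 − 8) = 420 / 22.0 = 19.091 mL/cmH2O.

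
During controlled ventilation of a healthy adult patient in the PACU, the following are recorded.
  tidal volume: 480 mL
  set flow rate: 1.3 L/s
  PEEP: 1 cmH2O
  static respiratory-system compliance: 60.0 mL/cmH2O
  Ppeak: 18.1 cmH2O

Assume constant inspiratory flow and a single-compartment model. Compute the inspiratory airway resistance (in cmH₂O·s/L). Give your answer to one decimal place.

7.0

Equation of motion (constant flow): PIP = Vt/C + R·V̇ + PEEP.
R·V̇ = PIP − Vt/C − PEEP = 18.1 − 480/60.0 − 1 = 18.1 − 8.0 − 1 = 9.1 cmH2O.
R = 9.1 / 1.3 = 7.0 cmH2O·s/L.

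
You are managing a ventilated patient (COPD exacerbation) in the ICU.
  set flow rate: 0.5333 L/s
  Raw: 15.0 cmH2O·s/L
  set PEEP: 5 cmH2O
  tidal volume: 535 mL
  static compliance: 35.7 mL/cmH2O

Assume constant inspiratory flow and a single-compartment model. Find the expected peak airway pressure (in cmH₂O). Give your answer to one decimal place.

Equation of motion (constant flow): PIP = Vt/C + R·V̇ + PEEP.
PIP = 535/35.7 + 15.0×0.5333 + 5 = 14.986 + 8.0 + 5 = 27.986 cmH2O.

28.0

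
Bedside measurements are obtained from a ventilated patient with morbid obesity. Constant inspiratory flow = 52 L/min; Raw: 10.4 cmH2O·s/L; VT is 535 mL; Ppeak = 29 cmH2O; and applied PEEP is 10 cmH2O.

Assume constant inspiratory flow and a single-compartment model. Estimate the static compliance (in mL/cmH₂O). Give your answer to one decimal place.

53.6

Flow: 52 L/min ÷ 60 = 0.8667 L/s.
Equation of motion (constant flow): PIP = Vt/C + R·V̇ + PEEP.
Vt/C = PIP − R·V̇ − PEEP = 29 − 10.4×0.8667 − 10 = 29 − 9.014 − 10 = 9.986 cmH2O.
C = Vt / 9.986 = 535 / 9.986 = 53.575 mL/cmH2O.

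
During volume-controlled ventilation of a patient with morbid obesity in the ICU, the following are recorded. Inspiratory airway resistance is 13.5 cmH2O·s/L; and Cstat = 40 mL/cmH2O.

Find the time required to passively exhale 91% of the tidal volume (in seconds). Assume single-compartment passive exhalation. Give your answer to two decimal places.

τ = R × C = 13.5 × 40 mL/cmH2O = 13.5 × 0.040 L/cmH2O = 0.54 s.
Exhaled fraction f = 1 − e^(−t/τ) → t = −τ·ln(1 − f) = −0.54·ln(0.09) = 1.3 s.

1.30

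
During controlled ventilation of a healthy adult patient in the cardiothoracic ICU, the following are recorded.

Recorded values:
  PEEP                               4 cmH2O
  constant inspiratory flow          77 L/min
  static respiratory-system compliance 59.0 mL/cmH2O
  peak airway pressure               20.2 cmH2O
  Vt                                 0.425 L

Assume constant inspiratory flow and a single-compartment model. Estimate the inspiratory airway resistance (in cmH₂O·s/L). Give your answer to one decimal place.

Flow: 77 L/min ÷ 60 = 1.2833 L/s.
Equation of motion (constant flow): PIP = Vt/C + R·V̇ + PEEP.
R·V̇ = PIP − Vt/C − PEEP = 20.2 − 425/59.0 − 4 = 20.2 − 7.203 − 4 = 8.997 cmH2O.
R = 8.997 / 1.2833 = 7.011 cmH2O·s/L.

7.0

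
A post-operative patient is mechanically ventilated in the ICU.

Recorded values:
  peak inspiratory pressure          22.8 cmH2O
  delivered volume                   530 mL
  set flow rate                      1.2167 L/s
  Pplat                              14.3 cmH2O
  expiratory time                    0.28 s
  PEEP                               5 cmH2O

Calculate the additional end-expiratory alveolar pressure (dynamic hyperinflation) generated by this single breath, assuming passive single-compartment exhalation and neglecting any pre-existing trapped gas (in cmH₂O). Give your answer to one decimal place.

R = (PIP − Pplat)/V̇ = (22.8 − 14.3) / 1.2167 = 8.5/1.2167 = 6.986 cmH2O·s/L.
C = Vt/(Pplat − PEEP) = 530.0 / (14.3 − 5) = 530.0/9.3 = 56.989 mL/cmH2O.
τ = R × C = 6.986 × 0.05699 L/cmH2O = 0.3981 s.
Fraction remaining = e^(−Te/τ) = e^(−0.28/0.3981) = 0.4949; trapped volume = 530.0 × 0.4949 = 262.3 mL.
Additional alveolar pressure from trapping ≈ V_trapped / C = 262.3 / 56.989 = 4.603 cmH2O.

4.6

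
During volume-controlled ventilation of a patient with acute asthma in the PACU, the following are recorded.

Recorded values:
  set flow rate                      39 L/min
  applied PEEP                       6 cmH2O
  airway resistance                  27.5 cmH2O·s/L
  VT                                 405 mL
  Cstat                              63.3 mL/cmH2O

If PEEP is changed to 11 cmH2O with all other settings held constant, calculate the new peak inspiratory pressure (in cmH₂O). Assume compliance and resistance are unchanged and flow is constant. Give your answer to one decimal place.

35.3

Flow: 39 L/min ÷ 60 = 0.65 L/s.
PIP = Vt/C + R·V̇ + PEEP (constant-flow equation of motion).
Only the baseline term changes: ΔPIP = ΔPEEP = 11 − 6 = 5.0 cmH2O.
Original PIP = 405/63.3 + 27.5×0.65 + 6 = 30.273 cmH2O; new PIP = 30.273 + (5.0) = 35.273 cmH2O.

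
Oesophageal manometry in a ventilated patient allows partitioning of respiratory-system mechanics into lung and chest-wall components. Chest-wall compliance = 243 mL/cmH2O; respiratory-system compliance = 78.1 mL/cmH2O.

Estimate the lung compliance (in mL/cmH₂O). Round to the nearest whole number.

1/CL = 1/Crs − 1/Ccw.
1/CL = 1/78.1 − 1/243 = 0.008689.
CL = 115.09 mL/cmH2O.

115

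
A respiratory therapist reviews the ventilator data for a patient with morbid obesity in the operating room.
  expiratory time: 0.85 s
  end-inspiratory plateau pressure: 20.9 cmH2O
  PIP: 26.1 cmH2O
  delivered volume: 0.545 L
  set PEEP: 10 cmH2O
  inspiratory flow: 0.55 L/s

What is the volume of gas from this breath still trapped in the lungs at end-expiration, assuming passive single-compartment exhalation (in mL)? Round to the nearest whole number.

R = (PIP − Pplat)/V̇ = (26.1 − 20.9) / 0.55 = 5.2/0.55 = 9.455 cmH2O·s/L.
C = Vt/(Pplat − PEEP) = 545.0 / (20.9 − 10) = 545.0/10.9 = 50.0 mL/cmH2O.
τ = R × C = 9.455 × 0.05 L/cmH2O = 0.4728 s.
Fraction remaining = e^(−Te/τ) = e^(−0.85/0.4728) = 0.1657.
Trapped volume = 545.0 × 0.1657 = 90.307 mL.

90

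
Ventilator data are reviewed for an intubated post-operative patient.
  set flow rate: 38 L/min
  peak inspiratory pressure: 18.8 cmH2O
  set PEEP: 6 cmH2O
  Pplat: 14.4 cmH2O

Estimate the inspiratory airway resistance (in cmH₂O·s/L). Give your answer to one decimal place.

6.9

Flow: 38 L/min ÷ 60 = 0.6333 L/s.
Raw = (PIP − Pplat) / flow = (18.8 − 14.4) / 0.6333 = 4.4 / 0.6333 = 6.948 cmH2O·s/L.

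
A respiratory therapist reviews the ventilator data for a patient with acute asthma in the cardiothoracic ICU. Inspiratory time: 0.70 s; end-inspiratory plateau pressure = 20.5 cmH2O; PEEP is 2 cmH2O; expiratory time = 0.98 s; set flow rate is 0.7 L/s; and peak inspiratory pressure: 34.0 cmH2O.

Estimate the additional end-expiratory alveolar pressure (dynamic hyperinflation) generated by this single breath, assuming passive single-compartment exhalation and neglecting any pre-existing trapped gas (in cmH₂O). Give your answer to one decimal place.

Vt = flow × Ti = 0.7 L/s × 0.70 s × 1000 mL/L = 490.0 mL.
R = (PIP − Pplat)/V̇ = (34.0 − 20.5) / 0.7 = 13.5/0.7 = 19.286 cmH2O·s/L.
C = Vt/(Pplat − PEEP) = 490.0 / (20.5 − 2) = 490.0/18.5 = 26.486 mL/cmH2O.
τ = R × C = 19.286 × 0.02649 L/cmH2O = 0.5109 s.
Fraction remaining = e^(−Te/τ) = e^(−0.98/0.5109) = 0.1469; trapped volume = 490.0 × 0.1469 = 71.981 mL.
Additional alveolar pressure from trapping ≈ V_trapped / C = 71.981 / 26.486 = 2.718 cmH2O.

2.7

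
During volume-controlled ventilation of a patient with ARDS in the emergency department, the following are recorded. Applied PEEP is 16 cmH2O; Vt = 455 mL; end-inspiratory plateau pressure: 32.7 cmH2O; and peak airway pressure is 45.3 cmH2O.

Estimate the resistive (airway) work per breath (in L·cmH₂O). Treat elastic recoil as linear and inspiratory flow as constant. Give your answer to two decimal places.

5.73

With constant inspiratory flow the resistive pressure is constant at PIP − Pplat = 45.3 − 32.7 = 12.6 cmH2O, so resistive work = 12.6 × 0.455 = 5.733 L·cmH2O.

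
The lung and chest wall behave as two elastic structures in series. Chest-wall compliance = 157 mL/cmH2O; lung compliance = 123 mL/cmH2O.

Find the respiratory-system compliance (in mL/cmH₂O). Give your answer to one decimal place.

Lung and chest wall are elastances in series: 1/Crs = 1/CL + 1/Ccw.
1/Crs = 1/123 + 1/157 = 0.0145.
Crs = 68.966 mL/cmH2O.

69.0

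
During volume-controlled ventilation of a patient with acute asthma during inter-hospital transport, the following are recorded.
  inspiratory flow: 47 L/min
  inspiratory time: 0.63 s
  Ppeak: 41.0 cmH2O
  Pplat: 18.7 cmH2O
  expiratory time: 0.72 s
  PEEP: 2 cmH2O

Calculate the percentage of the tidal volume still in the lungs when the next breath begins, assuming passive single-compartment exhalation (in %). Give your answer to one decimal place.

Flow: 47 L/min ÷ 60 = 0.7833 L/s.
Vt = flow × Ti = 0.7833 L/s × 0.63 s × 1000 mL/L = 493.48 mL.
R = (PIP − Pplat)/V̇ = (41.0 − 18.7) / 0.7833 = 22.3/0.7833 = 28.469 cmH2O·s/L.
C = Vt/(Pplat − PEEP) = 493.48 / (18.7 − 2) = 493.48/16.7 = 29.55 mL/cmH2O.
τ = R × C = 28.469 × 0.02955 L/cmH2O = 0.8413 s.
Fraction remaining at end-expiration = e^(−Te/τ) = e^(−0.72/0.8413) = 0.4249 → 42.49%.

42.5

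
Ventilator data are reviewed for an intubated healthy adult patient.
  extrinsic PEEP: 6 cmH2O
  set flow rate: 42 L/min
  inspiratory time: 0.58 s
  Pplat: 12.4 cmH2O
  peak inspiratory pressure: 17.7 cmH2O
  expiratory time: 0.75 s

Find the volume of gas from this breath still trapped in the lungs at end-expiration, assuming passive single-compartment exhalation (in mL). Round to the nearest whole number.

Flow: 42 L/min ÷ 60 = 0.7 L/s.
Vt = flow × Ti = 0.7 L/s × 0.58 s × 1000 mL/L = 406.0 mL.
R = (PIP − Pplat)/V̇ = (17.7 − 12.4) / 0.7 = 5.3/0.7 = 7.571 cmH2O·s/L.
C = Vt/(Pplat − PEEP) = 406.0 / (12.4 − 6) = 406.0/6.4 = 63.438 mL/cmH2O.
τ = R × C = 7.571 × 0.06344 L/cmH2O = 0.4803 s.
Fraction remaining = e^(−Te/τ) = e^(−0.75/0.4803) = 0.2098.
Trapped volume = 406.0 × 0.2098 = 85.179 mL.

85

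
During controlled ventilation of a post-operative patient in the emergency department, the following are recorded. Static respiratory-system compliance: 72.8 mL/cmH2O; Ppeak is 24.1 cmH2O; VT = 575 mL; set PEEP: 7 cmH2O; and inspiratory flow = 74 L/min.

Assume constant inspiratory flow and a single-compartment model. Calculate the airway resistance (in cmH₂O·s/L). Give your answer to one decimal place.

Flow: 74 L/min ÷ 60 = 1.2333 L/s.
Equation of motion (constant flow): PIP = Vt/C + R·V̇ + PEEP.
R·V̇ = PIP − Vt/C − PEEP = 24.1 − 575/72.8 − 7 = 24.1 − 7.898 − 7 = 9.202 cmH2O.
R = 9.202 / 1.2333 = 7.461 cmH2O·s/L.

7.5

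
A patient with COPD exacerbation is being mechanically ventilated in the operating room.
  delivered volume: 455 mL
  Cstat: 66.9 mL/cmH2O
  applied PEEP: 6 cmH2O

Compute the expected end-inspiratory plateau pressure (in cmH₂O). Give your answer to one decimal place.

12.8

Pplat = PEEP + Vt / Cstat = 6 + 455 / 66.9 = 6 + 6.801 = 12.801 cmH2O.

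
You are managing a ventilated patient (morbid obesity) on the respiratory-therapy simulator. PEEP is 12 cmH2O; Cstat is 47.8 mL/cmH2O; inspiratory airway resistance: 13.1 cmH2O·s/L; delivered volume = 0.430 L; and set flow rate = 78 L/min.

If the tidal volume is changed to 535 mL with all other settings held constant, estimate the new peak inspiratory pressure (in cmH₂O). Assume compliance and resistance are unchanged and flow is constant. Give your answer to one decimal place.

40.2

Flow: 78 L/min ÷ 60 = 1.3 L/s.
PIP = Vt/C + R·V̇ + PEEP (constant-flow equation of motion).
Only the elastic term changes: ΔPIP = ΔVt / C = (535 − 430) / 47.8 = 2.197 cmH2O.
Original PIP = 430/47.8 + 13.1×1.3 + 12 = 38.026 cmH2O; new PIP = 38.026 + (2.197) = 40.223 cmH2O.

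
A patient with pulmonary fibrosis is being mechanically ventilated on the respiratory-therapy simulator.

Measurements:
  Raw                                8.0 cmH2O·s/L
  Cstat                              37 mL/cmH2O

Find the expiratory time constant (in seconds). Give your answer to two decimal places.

0.30

τ = R × C = 8.0 × 37 mL/cmH2O = 8.0 × 0.037 L/cmH2O = 0.296 s.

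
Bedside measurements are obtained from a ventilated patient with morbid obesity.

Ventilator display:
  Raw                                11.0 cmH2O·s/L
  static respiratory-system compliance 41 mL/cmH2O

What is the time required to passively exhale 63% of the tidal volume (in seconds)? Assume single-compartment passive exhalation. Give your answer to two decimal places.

τ = R × C = 11.0 × 41 mL/cmH2O = 11.0 × 0.041 L/cmH2O = 0.451 s.
Exhaled fraction f = 1 − e^(−t/τ) → t = −τ·ln(1 − f) = −0.451·ln(0.37) = 0.4484 s.

0.45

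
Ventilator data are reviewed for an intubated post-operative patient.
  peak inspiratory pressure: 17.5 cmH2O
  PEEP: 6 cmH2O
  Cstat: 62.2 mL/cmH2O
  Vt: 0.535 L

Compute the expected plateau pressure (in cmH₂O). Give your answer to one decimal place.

14.6

Pplat = PEEP + Vt / Cstat = 6 + 535 / 62.2 = 6 + 8.601 = 14.601 cmH2O.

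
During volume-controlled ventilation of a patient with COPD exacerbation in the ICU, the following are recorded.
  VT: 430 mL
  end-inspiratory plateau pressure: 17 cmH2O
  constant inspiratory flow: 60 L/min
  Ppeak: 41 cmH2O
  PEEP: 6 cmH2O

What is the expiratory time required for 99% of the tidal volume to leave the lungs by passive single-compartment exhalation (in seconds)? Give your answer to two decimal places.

Flow: 60 L/min ÷ 60 = 1 L/s.
R = (PIP − Pplat)/V̇ = (41 − 17) / 1 = 24.0/1 = 24.0 cmH2O·s/L.
C = Vt/(Pplat − PEEP) = 430.0 / (17 − 6) = 430.0/11.0 = 39.091 mL/cmH2O.
τ = R × C = 24.0 × 0.03909 L/cmH2O = 0.9382 s.
t = −τ·ln(1 − 0.99) = −0.9382·ln(0.01) = 4.321 s.

4.32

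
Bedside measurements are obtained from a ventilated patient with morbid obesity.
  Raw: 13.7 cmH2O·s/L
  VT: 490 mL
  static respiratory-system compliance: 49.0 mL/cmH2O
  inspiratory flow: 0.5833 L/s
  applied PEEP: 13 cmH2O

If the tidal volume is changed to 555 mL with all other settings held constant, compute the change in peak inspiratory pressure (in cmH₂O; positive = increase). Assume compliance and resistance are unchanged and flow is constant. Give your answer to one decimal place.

PIP = Vt/C + R·V̇ + PEEP (constant-flow equation of motion).
Only the elastic term changes: ΔPIP = ΔVt / C = (555 − 490) / 49.0 = 1.327 cmH2O.

1.3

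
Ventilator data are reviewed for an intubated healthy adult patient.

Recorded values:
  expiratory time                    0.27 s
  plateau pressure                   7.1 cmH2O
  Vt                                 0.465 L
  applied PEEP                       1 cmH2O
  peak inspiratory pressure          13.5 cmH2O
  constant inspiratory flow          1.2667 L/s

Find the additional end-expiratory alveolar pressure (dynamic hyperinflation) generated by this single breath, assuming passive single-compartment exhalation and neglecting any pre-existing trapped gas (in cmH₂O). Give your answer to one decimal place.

3.0

R = (PIP − Pplat)/V̇ = (13.5 − 7.1) / 1.2667 = 6.4/1.2667 = 5.052 cmH2O·s/L.
C = Vt/(Pplat − PEEP) = 465.0 / (7.1 − 1) = 465.0/6.1 = 76.23 mL/cmH2O.
τ = R × C = 5.052 × 0.07623 L/cmH2O = 0.3851 s.
Fraction remaining = e^(−Te/τ) = e^(−0.27/0.3851) = 0.496; trapped volume = 465.0 × 0.496 = 230.64 mL.
Additional alveolar pressure from trapping ≈ V_trapped / C = 230.64 / 76.23 = 3.026 cmH2O.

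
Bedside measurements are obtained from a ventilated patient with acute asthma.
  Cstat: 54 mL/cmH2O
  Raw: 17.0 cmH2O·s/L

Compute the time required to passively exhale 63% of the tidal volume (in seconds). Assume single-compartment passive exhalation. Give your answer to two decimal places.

τ = R × C = 17.0 × 54 mL/cmH2O = 17.0 × 0.054 L/cmH2O = 0.918 s.
Exhaled fraction f = 1 − e^(−t/τ) → t = −τ·ln(1 − f) = −0.918·ln(0.37) = 0.9127 s.

0.91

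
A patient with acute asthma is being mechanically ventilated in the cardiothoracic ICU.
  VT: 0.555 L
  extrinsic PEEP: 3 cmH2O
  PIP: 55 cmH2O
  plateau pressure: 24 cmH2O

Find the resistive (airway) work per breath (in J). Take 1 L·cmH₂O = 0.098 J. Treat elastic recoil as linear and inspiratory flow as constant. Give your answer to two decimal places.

With constant inspiratory flow the resistive pressure is constant at PIP − Pplat = 55 − 24 = 31.0 cmH2O, so resistive work = 31.0 × 0.555 = 17.205 L·cmH2O.
× 0.098 J/(L·cmH2O) → 1.686 J.

1.69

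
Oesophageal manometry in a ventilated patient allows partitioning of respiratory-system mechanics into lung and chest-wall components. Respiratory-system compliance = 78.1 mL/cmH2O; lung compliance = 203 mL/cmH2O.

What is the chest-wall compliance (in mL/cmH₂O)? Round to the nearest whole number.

1/Ccw = 1/Crs − 1/CL.
1/Ccw = 1/78.1 − 1/203 = 0.007878.
Ccw = 126.94 mL/cmH2O.

127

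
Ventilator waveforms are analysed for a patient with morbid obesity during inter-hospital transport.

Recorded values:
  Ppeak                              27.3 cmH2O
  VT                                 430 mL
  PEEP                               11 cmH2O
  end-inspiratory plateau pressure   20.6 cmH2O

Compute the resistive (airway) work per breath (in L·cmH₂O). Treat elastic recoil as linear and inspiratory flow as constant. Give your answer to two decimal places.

With constant inspiratory flow the resistive pressure is constant at PIP − Pplat = 27.3 − 20.6 = 6.7 cmH2O, so resistive work = 6.7 × 0.430 = 2.881 L·cmH2O.

2.88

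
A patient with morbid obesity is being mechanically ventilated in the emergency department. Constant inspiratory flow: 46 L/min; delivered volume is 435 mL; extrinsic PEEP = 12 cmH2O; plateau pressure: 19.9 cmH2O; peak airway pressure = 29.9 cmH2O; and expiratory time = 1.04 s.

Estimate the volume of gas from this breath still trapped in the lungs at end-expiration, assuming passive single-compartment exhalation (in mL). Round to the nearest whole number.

Flow: 46 L/min ÷ 60 = 0.7667 L/s.
R = (PIP − Pplat)/V̇ = (29.9 − 19.9) / 0.7667 = 10.0/0.7667 = 13.043 cmH2O·s/L.
C = Vt/(Pplat − PEEP) = 435.0 / (19.9 − 12) = 435.0/7.9 = 55.063 mL/cmH2O.
τ = R × C = 13.043 × 0.05506 L/cmH2O = 0.7181 s.
Fraction remaining = e^(−Te/τ) = e^(−1.04/0.7181) = 0.235.
Trapped volume = 435.0 × 0.235 = 102.23 mL.

102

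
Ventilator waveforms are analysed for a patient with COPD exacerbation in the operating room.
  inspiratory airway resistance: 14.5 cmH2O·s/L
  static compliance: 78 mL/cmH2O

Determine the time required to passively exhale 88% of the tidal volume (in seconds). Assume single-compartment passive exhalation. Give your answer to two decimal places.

τ = R × C = 14.5 × 78 mL/cmH2O = 14.5 × 0.078 L/cmH2O = 1.131 s.
Exhaled fraction f = 1 − e^(−t/τ) → t = −τ·ln(1 − f) = −1.131·ln(0.12) = 2.398 s.

2.40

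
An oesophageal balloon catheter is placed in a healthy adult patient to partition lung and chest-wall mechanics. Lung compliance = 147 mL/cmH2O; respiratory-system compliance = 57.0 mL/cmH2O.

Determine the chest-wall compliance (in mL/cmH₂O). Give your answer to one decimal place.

1/Ccw = 1/Crs − 1/CL.
1/Ccw = 1/57.0 − 1/147 = 0.01074.
Ccw = 93.11 mL/cmH2O.

93.1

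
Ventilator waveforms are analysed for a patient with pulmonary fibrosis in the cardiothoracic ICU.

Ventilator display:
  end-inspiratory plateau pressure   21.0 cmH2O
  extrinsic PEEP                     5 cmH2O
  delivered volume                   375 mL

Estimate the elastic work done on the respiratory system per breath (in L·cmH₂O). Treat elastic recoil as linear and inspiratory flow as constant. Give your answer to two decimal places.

Elastic work ≈ ½ × (Pplat − PEEP) × Vt = 0.5 × (21.0 − 5) × 0.375 L = 0.5 × 16.0 × 0.375 = 3.0 L·cmH2O.

3.00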